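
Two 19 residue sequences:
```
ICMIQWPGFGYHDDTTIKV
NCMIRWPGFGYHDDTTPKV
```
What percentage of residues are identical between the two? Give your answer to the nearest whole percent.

Mismatches at positions 1, 5, 17 (1-based): 3 of 19.
Identical positions: 16/19 = 84.21% → 84%.

84%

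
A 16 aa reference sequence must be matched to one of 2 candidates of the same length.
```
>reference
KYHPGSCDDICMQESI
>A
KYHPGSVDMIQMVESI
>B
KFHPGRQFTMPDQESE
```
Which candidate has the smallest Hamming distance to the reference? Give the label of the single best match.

A

A differs at 4 residues; B differs at 9 residues. The closest is A.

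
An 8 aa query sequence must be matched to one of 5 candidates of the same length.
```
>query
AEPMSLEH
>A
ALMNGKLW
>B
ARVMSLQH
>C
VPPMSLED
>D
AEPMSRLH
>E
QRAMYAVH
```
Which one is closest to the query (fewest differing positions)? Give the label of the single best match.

A differs at 7 positions; B differs at 3 positions; C differs at 3 positions; D differs at 2 positions; E differs at 6 positions. The closest is D.

D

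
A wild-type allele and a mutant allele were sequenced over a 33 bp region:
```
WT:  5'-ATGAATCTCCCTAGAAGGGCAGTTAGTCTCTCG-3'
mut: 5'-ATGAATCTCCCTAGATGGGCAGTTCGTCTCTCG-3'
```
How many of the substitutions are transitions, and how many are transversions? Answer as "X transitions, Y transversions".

0 transitions, 2 transversions

Transitions (purine↔purine or pyrimidine↔pyrimidine): none.
Transversions (purine↔pyrimidine): 16 A→T, 25 A→C.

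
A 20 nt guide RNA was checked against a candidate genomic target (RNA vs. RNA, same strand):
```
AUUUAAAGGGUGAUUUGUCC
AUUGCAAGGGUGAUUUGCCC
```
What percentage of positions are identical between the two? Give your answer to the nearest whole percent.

85%

Mismatches at positions 4, 5, 18 (1-based): 3 of 20.
Identical positions: 17/20 = 85% → 85%.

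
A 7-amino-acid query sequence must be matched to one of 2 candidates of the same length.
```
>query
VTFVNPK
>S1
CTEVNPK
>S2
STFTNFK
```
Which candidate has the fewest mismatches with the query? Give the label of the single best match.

S1

Hamming distances to query — S1: 2; S2: 3.
Smallest is S1 with 2 mismatches.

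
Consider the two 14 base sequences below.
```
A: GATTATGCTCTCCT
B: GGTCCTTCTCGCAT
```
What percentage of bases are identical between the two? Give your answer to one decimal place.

Mismatches at positions 2, 4, 5, 7, 11, 13 (1-based): 6 of 14.
Identical positions: 8/14 = 57.14% → 57.1%.

57.1%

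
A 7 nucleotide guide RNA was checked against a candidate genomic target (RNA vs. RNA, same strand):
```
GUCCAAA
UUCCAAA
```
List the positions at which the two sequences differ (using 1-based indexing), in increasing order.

1

Scanning 1-based: 1: G/U.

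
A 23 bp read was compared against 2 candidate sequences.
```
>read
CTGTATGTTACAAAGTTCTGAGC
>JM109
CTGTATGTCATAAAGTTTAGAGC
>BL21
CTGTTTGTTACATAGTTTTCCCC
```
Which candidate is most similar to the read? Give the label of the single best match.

JM109

JM109 differs at 4 bases; BL21 differs at 6 bases. The closest is JM109.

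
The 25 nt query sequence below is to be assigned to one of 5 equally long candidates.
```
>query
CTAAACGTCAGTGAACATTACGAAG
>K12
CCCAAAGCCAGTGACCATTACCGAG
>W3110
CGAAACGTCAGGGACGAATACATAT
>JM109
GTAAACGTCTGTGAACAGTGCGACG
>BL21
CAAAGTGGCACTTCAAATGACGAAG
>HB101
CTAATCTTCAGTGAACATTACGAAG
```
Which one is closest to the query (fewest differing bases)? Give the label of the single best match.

Hamming distances to query — K12: 7; W3110: 8; JM109: 5; BL21: 9; HB101: 2.
Smallest is HB101 with 2 mismatches.

HB101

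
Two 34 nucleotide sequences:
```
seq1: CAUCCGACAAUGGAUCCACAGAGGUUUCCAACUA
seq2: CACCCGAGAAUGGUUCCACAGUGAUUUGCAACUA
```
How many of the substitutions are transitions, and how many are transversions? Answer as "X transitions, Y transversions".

Transitions (purine↔purine or pyrimidine↔pyrimidine): 3 U→C, 24 G→A.
Transversions (purine↔pyrimidine): 8 C→G, 14 A→U, 22 A→U, 28 C→G.

2 transitions, 4 transversions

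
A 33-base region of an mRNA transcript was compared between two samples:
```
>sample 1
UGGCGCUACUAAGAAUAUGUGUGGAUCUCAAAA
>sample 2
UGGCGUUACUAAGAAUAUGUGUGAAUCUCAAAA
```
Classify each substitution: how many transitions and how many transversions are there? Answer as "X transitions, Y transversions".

2 transitions, 0 transversions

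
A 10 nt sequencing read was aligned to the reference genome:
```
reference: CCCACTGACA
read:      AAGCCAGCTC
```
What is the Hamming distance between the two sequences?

The sequences differ at sites 1, 2, 3, 4, 6, 8, 9, 10 (1-based) — 8 in total.

8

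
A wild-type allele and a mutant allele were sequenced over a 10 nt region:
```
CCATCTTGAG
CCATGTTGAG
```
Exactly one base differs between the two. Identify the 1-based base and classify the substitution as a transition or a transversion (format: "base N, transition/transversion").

base 5, transversion

Base 5 changes C→G. C is a pyrimidine and G is a purine, so this is a transversion.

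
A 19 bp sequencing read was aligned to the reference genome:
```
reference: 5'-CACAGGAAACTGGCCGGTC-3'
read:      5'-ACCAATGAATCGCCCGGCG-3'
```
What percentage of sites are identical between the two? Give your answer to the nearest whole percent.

Mismatches at positions 1, 2, 5, 6, 7, 10, 11, 13, 18, 19 (1-based): 10 of 19.
Identical positions: 9/19 = 47.37% → 47%.

47%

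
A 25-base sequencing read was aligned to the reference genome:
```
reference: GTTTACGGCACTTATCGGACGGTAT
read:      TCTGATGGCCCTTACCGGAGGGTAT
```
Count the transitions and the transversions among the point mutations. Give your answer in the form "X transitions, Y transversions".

3 transitions, 4 transversions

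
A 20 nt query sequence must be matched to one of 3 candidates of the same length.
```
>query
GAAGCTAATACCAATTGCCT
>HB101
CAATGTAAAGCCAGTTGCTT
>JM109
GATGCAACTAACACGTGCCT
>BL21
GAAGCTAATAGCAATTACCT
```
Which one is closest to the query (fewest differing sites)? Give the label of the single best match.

BL21

Hamming distances to query — HB101: 7; JM109: 6; BL21: 2.
Smallest is BL21 with 2 mismatches.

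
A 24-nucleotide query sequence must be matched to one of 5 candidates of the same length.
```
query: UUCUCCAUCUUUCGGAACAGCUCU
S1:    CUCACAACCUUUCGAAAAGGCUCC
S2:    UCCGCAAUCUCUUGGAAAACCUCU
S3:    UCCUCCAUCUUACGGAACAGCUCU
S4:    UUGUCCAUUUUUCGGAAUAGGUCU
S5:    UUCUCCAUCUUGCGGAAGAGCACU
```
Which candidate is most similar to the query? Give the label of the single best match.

S3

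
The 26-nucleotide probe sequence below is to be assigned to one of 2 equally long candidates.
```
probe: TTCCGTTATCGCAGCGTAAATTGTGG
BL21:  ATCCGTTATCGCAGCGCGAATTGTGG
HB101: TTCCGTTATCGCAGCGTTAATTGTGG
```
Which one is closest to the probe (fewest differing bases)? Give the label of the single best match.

HB101

Hamming distances to probe — BL21: 3; HB101: 1.
Smallest is HB101 with 1 mismatch.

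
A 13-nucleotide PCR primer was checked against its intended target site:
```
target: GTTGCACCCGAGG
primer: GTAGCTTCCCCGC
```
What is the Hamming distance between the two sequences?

6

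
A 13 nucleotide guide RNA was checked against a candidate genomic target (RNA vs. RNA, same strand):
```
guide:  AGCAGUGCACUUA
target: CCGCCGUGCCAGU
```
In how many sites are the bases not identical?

Comparing position by position, 12 sites differ: 1 (A/C), 2 (G/C), 3 (C/G), 4 (A/C), 5 (G/C), 6 (U/G), 7 (G/U), 8 (C/G), 9 (A/C), 11 (U/A), 12 (U/G), 13 (A/U).

12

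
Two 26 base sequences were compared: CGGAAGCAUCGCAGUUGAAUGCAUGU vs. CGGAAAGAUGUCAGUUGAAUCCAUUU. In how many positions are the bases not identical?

6

Mismatches (1-based): position 6: G→A; position 7: C→G; position 10: C→G; position 11: G→U; position 21: G→C; position 25: G→U.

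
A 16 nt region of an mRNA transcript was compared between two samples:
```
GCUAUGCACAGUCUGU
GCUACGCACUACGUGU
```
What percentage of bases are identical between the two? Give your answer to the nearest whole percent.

Mismatches at positions 5, 10, 11, 12, 13 (1-based): 5 of 16.
Identical positions: 11/16 = 68.75% → 69%.

69%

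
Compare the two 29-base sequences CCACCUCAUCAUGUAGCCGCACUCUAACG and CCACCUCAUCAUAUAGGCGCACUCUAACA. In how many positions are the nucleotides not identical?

Mismatches (1-based): position 13: G→A; position 17: C→G; position 29: G→A.

3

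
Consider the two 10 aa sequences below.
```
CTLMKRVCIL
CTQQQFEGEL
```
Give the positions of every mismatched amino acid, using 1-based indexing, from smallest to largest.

Scanning 1-based: 3: L/Q; 4: M/Q; 5: K/Q; 6: R/F; 7: V/E; 8: C/G; 9: I/E.

3, 4, 5, 6, 7, 8, 9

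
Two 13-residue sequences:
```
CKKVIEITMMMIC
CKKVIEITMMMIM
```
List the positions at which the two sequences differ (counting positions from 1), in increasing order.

Scanning 1-based: 13: C/M.

13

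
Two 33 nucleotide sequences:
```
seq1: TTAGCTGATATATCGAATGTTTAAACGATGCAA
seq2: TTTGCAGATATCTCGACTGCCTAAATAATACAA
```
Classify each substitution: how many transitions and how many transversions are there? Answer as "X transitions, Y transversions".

Mismatches (1-based):
position 3: A→T (purine→pyrimidine, transversion)
position 6: T→A (pyrimidine→purine, transversion)
position 12: A→C (purine→pyrimidine, transversion)
position 17: A→C (purine→pyrimidine, transversion)
position 20: T→C (pyrimidine→pyrimidine, transition)
position 21: T→C (pyrimidine→pyrimidine, transition)
position 26: C→T (pyrimidine→pyrimidine, transition)
position 27: G→A (purine→purine, transition)
position 30: G→A (purine→purine, transition)

5 transitions, 4 transversions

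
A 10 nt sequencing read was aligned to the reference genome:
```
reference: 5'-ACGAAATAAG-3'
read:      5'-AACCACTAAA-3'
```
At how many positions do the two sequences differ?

5

Comparing position by position, 5 positions differ: 2 (C/A), 3 (G/C), 4 (A/C), 6 (A/C), 10 (G/A).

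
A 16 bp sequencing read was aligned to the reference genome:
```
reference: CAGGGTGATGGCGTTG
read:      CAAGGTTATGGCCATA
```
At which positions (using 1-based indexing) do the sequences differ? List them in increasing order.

3, 7, 13, 14, 16

Differences at position 3 (G→A), position 7 (G→T), position 13 (G→C), position 14 (T→A), position 16 (G→A).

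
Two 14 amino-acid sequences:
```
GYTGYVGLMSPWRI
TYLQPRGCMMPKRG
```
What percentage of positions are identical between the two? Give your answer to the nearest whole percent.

Mismatches at positions 1, 3, 4, 5, 6, 8, 10, 12, 14 (1-based): 9 of 14.
Identical positions: 5/14 = 35.71% → 36%.

36%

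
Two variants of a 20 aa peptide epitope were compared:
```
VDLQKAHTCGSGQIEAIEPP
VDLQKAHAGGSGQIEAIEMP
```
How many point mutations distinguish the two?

The sequences differ at positions 8, 9, 19 (1-based) — 3 in total.

3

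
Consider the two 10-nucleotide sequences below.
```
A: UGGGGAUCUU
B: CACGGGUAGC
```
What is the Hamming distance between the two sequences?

7

Comparing position by position, 7 positions differ: 1 (U/C), 2 (G/A), 3 (G/C), 6 (A/G), 8 (C/A), 9 (U/G), 10 (U/C).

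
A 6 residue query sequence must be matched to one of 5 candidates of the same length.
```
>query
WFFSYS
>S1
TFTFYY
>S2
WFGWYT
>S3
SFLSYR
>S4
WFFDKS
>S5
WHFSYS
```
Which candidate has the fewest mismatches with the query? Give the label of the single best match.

S5

Hamming distances to query — S1: 4; S2: 3; S3: 3; S4: 2; S5: 1.
Smallest is S5 with 1 mismatch.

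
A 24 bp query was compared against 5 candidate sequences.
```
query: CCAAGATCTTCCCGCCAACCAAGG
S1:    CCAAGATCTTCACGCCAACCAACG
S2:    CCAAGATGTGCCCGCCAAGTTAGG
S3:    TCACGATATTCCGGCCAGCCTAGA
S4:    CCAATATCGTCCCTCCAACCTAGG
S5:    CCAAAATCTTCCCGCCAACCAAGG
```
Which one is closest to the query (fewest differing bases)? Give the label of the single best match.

S1 differs at 2 bases; S2 differs at 5 bases; S3 differs at 7 bases; S4 differs at 4 bases; S5 differs at 1 base. The closest is S5.

S5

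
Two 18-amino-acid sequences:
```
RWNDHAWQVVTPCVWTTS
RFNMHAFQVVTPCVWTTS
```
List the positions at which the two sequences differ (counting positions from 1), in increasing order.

Differences at position 2 (W→F), position 4 (D→M), position 7 (W→F).

2, 4, 7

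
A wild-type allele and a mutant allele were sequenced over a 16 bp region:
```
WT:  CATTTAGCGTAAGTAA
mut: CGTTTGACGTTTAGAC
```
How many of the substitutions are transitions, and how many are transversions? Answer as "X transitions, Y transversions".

Mismatches (1-based):
position 2: A→G (purine→purine, transition)
position 6: A→G (purine→purine, transition)
position 7: G→A (purine→purine, transition)
position 11: A→T (purine→pyrimidine, transversion)
position 12: A→T (purine→pyrimidine, transversion)
position 13: G→A (purine→purine, transition)
position 14: T→G (pyrimidine→purine, transversion)
position 16: A→C (purine→pyrimidine, transversion)

4 transitions, 4 transversions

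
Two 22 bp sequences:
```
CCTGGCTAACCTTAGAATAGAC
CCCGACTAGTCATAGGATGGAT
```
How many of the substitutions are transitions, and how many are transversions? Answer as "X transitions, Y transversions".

7 transitions, 1 transversion

Mismatches (1-based):
base 3: T→C (pyrimidine→pyrimidine, transition)
base 5: G→A (purine→purine, transition)
base 9: A→G (purine→purine, transition)
base 10: C→T (pyrimidine→pyrimidine, transition)
base 12: T→A (pyrimidine→purine, transversion)
base 16: A→G (purine→purine, transition)
base 19: A→G (purine→purine, transition)
base 22: C→T (pyrimidine→pyrimidine, transition)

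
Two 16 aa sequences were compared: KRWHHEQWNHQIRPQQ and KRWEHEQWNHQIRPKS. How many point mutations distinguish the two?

Mismatches (1-based): residue 4: H→E; residue 15: Q→K; residue 16: Q→S.

3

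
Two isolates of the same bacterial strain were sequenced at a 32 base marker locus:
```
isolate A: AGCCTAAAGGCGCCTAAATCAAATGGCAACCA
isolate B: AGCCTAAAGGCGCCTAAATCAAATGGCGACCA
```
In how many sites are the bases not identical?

1

The sequences differ at sites 28 (1-based) — 1 in total.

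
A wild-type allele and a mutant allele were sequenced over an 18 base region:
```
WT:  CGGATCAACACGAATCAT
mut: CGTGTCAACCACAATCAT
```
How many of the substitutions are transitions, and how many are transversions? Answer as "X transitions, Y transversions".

1 transition, 4 transversions

Mismatches (1-based):
base 3: G→T (purine→pyrimidine, transversion)
base 4: A→G (purine→purine, transition)
base 10: A→C (purine→pyrimidine, transversion)
base 11: C→A (pyrimidine→purine, transversion)
base 12: G→C (purine→pyrimidine, transversion)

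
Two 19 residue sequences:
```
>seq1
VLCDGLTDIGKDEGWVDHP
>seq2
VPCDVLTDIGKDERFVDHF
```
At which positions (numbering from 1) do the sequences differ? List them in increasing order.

Scanning 1-based: 2: L/P; 5: G/V; 14: G/R; 15: W/F; 19: P/F.

2, 5, 14, 15, 19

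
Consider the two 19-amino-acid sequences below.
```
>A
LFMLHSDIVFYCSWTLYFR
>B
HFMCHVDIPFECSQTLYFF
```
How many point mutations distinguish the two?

7

Comparing position by position, 7 positions differ: 1 (L/H), 4 (L/C), 6 (S/V), 9 (V/P), 11 (Y/E), 14 (W/Q), 19 (R/F).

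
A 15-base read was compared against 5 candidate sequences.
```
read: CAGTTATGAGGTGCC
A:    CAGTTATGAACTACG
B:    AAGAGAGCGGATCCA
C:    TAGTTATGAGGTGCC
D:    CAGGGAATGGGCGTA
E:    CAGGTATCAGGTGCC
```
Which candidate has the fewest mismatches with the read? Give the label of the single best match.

C

Hamming distances to read — A: 4; B: 9; C: 1; D: 8; E: 2.
Smallest is C with 1 mismatch.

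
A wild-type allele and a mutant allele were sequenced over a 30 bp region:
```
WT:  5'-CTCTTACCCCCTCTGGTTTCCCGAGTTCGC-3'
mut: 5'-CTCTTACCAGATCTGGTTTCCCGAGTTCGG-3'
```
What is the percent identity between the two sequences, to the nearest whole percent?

87%

4 positions differ (9, 10, 11, 30), so 26 of 30 match: 26/30 = 86.67%.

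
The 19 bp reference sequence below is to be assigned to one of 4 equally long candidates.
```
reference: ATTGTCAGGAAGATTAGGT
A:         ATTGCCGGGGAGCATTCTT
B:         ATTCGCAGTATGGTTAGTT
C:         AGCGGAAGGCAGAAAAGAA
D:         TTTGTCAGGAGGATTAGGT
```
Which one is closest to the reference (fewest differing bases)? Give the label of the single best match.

D

Hamming distances to reference — A: 8; B: 6; C: 9; D: 2.
Smallest is D with 2 mismatches.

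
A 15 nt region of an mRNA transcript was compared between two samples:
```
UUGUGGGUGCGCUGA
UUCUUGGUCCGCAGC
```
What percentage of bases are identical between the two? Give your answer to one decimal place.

66.7%

5 positions differ (3, 5, 9, 13, 15), so 10 of 15 match: 10/15 = 66.67%.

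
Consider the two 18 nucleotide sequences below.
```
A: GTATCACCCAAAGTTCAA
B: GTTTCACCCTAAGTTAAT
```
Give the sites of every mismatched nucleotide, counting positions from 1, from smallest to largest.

3, 10, 16, 18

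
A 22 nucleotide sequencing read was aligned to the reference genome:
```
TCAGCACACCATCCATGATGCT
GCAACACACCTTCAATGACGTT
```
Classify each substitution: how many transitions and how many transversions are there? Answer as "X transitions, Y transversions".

Mismatches (1-based):
base 1: T→G (pyrimidine→purine, transversion)
base 4: G→A (purine→purine, transition)
base 11: A→T (purine→pyrimidine, transversion)
base 14: C→A (pyrimidine→purine, transversion)
base 19: T→C (pyrimidine→pyrimidine, transition)
base 21: C→T (pyrimidine→pyrimidine, transition)

3 transitions, 3 transversions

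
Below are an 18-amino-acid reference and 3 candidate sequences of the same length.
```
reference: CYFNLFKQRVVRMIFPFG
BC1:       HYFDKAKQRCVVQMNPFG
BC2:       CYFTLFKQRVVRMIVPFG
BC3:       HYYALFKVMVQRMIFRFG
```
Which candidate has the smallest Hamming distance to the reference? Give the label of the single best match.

Hamming distances to reference — BC1: 9; BC2: 2; BC3: 7.
Smallest is BC2 with 2 mismatches.

BC2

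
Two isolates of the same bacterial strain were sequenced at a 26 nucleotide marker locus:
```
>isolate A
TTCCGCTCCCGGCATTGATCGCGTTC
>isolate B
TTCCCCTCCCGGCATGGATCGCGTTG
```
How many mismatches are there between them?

Comparing position by position, 3 sites differ: 5 (G/C), 16 (T/G), 26 (C/G).

3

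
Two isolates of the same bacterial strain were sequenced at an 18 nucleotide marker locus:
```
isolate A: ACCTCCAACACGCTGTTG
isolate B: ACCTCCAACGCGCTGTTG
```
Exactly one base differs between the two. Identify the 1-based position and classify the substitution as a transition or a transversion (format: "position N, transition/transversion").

The sequences differ only at position 10: A→G (purine→purine), a transition.

position 10, transition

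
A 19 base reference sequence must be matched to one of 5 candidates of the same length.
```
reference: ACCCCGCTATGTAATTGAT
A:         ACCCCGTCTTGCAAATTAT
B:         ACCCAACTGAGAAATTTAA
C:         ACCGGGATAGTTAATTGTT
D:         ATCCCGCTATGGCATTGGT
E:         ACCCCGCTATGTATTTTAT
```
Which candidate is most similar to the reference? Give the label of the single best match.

E

Hamming distances to reference — A: 6; B: 7; C: 6; D: 4; E: 2.
Smallest is E with 2 mismatches.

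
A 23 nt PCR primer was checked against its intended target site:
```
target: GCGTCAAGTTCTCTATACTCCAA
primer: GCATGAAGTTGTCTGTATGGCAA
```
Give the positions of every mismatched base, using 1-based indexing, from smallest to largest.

3, 5, 11, 15, 18, 19, 20

Differences at position 3 (G→A), position 5 (C→G), position 11 (C→G), position 15 (A→G), position 18 (C→T), position 19 (T→G), position 20 (C→G).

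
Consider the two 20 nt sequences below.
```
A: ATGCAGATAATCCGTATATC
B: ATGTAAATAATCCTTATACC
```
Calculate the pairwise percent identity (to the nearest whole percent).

80%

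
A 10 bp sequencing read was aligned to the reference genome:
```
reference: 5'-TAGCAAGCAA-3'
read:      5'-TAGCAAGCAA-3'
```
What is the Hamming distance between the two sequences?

0

The two sequences are identical at every position.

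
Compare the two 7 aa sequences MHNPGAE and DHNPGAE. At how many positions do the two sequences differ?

1

The sequences differ at positions 1 (1-based) — 1 in total.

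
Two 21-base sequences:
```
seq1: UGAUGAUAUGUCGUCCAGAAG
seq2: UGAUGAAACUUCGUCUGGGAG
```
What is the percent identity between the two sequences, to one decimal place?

Mismatches at positions 7, 9, 10, 16, 17, 19 (1-based): 6 of 21.
Identical positions: 15/21 = 71.43% → 71.4%.

71.4%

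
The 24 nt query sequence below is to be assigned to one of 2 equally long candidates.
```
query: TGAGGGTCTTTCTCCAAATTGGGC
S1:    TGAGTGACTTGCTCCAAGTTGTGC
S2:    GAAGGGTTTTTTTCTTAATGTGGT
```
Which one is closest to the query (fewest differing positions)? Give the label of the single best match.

Hamming distances to query — S1: 5; S2: 9.
Smallest is S1 with 5 mismatches.

S1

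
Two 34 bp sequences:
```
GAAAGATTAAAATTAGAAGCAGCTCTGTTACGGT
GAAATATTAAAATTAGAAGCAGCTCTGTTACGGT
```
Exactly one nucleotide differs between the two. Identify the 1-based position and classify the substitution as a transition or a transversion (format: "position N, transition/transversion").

Position 5 changes G→T. G is a purine and T is a pyrimidine, so this is a transversion.

position 5, transversion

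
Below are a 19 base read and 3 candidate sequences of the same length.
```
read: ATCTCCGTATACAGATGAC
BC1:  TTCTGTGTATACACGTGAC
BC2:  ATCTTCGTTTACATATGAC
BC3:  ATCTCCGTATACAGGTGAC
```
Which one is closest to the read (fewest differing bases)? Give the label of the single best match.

BC1 differs at 5 bases; BC2 differs at 3 bases; BC3 differs at 1 base. The closest is BC3.

BC3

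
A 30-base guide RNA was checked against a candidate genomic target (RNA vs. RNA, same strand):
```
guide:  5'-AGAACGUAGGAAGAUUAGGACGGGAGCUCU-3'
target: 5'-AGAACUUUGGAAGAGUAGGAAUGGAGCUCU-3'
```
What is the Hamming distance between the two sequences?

5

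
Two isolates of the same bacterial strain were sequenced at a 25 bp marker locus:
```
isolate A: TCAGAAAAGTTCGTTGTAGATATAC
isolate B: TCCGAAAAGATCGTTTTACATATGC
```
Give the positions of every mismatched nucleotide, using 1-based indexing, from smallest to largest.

Scanning 1-based: 3: A/C; 10: T/A; 16: G/T; 19: G/C; 24: A/G.

3, 10, 16, 19, 24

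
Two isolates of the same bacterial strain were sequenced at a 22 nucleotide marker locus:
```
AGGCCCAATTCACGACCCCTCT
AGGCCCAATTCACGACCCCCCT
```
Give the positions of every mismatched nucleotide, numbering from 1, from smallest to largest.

20

Differences at position 20 (T→C).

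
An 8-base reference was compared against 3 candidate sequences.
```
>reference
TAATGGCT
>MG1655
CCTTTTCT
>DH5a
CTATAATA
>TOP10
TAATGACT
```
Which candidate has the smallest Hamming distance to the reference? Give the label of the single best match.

Hamming distances to reference — MG1655: 5; DH5a: 6; TOP10: 1.
Smallest is TOP10 with 1 mismatch.

TOP10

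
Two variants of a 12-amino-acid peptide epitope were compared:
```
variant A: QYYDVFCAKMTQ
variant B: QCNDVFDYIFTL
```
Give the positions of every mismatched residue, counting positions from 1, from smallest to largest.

2, 3, 7, 8, 9, 10, 12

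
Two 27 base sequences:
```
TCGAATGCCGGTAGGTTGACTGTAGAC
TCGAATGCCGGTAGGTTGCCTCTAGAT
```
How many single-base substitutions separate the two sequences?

3

Mismatches (1-based): base 19: A→C; base 22: G→C; base 27: C→T.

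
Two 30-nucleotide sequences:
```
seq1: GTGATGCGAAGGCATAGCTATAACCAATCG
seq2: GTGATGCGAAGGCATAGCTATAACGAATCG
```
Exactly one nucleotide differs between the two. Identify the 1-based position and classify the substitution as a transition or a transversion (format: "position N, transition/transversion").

position 25, transversion

Position 25 changes C→G. C is a pyrimidine and G is a purine, so this is a transversion.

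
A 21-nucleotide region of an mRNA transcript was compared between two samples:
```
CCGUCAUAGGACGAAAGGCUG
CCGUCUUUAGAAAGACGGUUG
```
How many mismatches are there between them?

8

The sequences differ at positions 6, 8, 9, 12, 13, 14, 16, 19 (1-based) — 8 in total.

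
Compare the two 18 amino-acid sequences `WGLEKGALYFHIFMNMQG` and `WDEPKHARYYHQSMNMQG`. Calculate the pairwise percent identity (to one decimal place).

Mismatches at positions 2, 3, 4, 6, 8, 10, 12, 13 (1-based): 8 of 18.
Identical positions: 10/18 = 55.56% → 55.6%.

55.6%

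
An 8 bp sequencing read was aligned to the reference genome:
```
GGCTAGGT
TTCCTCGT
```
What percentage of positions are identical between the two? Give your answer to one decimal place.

Mismatches at positions 1, 2, 4, 5, 6 (1-based): 5 of 8.
Identical positions: 3/8 = 37.5% → 37.5%.

37.5%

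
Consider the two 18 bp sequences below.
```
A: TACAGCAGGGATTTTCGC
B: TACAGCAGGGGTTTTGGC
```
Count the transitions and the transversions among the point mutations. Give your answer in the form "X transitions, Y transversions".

1 transition, 1 transversion

Transitions (purine↔purine or pyrimidine↔pyrimidine): 11 A→G.
Transversions (purine↔pyrimidine): 16 C→G.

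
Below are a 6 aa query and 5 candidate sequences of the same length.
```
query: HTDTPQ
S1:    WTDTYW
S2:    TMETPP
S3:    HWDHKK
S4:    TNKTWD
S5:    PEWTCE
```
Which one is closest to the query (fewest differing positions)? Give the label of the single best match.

S1

S1 differs at 3 positions; S2 differs at 4 positions; S3 differs at 4 positions; S4 differs at 5 positions; S5 differs at 5 positions. The closest is S1.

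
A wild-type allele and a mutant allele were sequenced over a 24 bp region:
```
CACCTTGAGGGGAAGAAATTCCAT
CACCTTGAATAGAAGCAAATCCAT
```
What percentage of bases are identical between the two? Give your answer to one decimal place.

5 positions differ (9, 10, 11, 16, 19), so 19 of 24 match: 19/24 = 79.17%.

79.2%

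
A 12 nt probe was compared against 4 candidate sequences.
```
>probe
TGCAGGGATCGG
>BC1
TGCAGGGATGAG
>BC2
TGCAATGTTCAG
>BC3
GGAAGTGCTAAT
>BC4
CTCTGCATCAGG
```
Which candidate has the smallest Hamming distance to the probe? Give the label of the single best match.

BC1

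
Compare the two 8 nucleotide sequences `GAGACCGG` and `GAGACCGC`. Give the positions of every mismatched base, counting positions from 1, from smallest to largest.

8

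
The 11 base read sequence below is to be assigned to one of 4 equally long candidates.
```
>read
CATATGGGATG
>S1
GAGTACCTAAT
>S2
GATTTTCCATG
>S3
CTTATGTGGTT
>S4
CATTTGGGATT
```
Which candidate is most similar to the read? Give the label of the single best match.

S4

S1 differs at 9 bases; S2 differs at 5 bases; S3 differs at 4 bases; S4 differs at 2 bases. The closest is S4.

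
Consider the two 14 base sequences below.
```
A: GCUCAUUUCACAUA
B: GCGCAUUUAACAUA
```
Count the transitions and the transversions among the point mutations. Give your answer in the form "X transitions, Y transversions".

0 transitions, 2 transversions

Mismatches (1-based):
position 3: U→G (pyrimidine→purine, transversion)
position 9: C→A (pyrimidine→purine, transversion)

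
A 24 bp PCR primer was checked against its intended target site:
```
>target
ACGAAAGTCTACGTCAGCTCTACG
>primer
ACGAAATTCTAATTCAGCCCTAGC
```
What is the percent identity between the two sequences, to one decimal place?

6 positions differ (7, 12, 13, 19, 23, 24), so 18 of 24 match: 18/24 = 75%.

75.0%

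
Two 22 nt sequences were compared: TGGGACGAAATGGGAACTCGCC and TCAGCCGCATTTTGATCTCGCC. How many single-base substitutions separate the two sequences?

8

Comparing position by position, 8 positions differ: 2 (G/C), 3 (G/A), 5 (A/C), 8 (A/C), 10 (A/T), 12 (G/T), 13 (G/T), 16 (A/T).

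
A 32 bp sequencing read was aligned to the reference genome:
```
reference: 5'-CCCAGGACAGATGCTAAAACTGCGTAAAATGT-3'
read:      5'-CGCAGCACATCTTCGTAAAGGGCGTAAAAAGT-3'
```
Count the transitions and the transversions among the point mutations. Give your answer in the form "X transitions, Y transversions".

0 transitions, 10 transversions

Transitions (purine↔purine or pyrimidine↔pyrimidine): none.
Transversions (purine↔pyrimidine): 2 C→G, 6 G→C, 10 G→T, 11 A→C, 13 G→T, 15 T→G, 16 A→T, 20 C→G, 21 T→G, 30 T→A.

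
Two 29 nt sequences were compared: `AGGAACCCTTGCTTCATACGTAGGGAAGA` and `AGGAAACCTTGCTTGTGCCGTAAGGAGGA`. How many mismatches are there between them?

7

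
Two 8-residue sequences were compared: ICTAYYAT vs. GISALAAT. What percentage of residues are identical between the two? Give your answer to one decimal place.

5 positions differ (1, 2, 3, 5, 6), so 3 of 8 match: 3/8 = 37.5%.

37.5%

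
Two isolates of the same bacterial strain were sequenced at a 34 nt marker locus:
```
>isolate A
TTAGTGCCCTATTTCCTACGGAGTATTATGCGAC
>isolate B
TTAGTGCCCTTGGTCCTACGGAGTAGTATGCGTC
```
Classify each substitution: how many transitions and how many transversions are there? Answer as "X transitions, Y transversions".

0 transitions, 5 transversions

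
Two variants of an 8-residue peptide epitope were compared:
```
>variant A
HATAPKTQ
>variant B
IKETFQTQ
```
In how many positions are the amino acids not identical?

Comparing position by position, 6 positions differ: 1 (H/I), 2 (A/K), 3 (T/E), 4 (A/T), 5 (P/F), 6 (K/Q).

6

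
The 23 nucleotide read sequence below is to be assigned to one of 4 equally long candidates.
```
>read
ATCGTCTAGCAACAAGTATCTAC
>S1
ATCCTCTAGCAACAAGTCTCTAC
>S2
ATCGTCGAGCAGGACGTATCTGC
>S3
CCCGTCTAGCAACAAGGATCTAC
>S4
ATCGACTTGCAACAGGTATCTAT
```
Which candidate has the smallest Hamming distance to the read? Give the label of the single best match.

S1

Hamming distances to read — S1: 2; S2: 5; S3: 3; S4: 4.
Smallest is S1 with 2 mismatches.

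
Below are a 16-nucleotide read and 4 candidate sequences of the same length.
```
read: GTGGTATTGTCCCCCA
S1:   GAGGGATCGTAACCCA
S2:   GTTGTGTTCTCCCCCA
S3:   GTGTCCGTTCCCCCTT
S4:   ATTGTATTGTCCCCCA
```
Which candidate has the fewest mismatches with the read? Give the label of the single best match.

S4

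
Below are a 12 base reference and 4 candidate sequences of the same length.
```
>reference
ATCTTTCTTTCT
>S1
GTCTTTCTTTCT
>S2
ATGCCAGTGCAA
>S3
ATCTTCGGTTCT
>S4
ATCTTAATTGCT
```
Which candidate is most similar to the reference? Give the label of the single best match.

S1

Hamming distances to reference — S1: 1; S2: 9; S3: 3; S4: 3.
Smallest is S1 with 1 mismatch.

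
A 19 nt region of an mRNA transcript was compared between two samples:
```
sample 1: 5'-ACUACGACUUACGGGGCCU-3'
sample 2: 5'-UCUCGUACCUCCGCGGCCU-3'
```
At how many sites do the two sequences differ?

7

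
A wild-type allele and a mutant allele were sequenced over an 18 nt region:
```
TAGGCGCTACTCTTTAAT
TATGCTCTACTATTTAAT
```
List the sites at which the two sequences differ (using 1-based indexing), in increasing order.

Scanning 1-based: 3: G/T; 6: G/T; 12: C/A.

3, 6, 12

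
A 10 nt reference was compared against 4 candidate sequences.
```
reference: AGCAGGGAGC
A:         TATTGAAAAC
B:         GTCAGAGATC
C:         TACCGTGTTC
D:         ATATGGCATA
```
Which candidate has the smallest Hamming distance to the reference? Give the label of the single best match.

A differs at 7 positions; B differs at 4 positions; C differs at 6 positions; D differs at 6 positions. The closest is B.

B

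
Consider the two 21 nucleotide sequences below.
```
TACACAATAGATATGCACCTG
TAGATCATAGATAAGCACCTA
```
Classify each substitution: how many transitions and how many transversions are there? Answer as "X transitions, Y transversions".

2 transitions, 3 transversions

Transitions (purine↔purine or pyrimidine↔pyrimidine): 5 C→T, 21 G→A.
Transversions (purine↔pyrimidine): 3 C→G, 6 A→C, 14 T→A.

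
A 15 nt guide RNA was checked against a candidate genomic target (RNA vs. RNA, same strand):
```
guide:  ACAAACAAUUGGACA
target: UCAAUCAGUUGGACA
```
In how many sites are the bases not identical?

The sequences differ at sites 1, 5, 8 (1-based) — 3 in total.

3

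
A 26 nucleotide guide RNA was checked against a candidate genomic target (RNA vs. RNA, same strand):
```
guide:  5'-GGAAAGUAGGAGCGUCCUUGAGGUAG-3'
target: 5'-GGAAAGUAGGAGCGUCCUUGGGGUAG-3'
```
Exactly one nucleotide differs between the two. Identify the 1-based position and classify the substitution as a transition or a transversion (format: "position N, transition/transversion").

Position 21 changes A→G. A is a purine and G is a purine, so this is a transition.

position 21, transition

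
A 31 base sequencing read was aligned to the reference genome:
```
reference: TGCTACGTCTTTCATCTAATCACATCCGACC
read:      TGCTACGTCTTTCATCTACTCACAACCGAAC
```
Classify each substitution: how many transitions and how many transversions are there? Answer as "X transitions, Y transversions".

Transitions (purine↔purine or pyrimidine↔pyrimidine): none.
Transversions (purine↔pyrimidine): 19 A→C, 25 T→A, 30 C→A.

0 transitions, 3 transversions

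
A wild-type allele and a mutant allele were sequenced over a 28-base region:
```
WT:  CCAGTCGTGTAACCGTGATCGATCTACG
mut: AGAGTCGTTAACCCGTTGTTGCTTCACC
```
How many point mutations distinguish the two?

12

The sequences differ at positions 1, 2, 9, 10, 12, 17, 18, 20, 22, 24, 25, 28 (1-based) — 12 in total.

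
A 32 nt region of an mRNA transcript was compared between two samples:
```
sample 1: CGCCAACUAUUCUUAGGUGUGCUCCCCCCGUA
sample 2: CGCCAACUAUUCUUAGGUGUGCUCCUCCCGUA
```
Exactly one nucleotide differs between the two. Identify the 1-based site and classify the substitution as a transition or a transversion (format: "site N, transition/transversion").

The sequences differ only at site 26: C→U (pyrimidine→pyrimidine), a transition.

site 26, transition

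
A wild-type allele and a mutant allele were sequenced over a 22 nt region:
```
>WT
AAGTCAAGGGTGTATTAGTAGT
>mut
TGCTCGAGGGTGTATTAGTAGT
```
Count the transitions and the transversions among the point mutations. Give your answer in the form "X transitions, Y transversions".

Transitions (purine↔purine or pyrimidine↔pyrimidine): 2 A→G, 6 A→G.
Transversions (purine↔pyrimidine): 1 A→T, 3 G→C.

2 transitions, 2 transversions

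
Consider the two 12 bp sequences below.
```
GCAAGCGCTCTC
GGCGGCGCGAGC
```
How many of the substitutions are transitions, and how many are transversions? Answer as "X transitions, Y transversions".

1 transition, 5 transversions

Transitions (purine↔purine or pyrimidine↔pyrimidine): 4 A→G.
Transversions (purine↔pyrimidine): 2 C→G, 3 A→C, 9 T→G, 10 C→A, 11 T→G.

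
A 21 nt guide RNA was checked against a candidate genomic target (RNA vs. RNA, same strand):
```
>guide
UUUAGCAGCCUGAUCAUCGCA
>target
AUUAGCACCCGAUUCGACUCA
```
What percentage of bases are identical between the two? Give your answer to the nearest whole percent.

62%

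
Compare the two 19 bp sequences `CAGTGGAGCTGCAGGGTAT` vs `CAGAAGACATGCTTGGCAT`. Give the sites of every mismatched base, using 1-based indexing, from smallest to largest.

4, 5, 8, 9, 13, 14, 17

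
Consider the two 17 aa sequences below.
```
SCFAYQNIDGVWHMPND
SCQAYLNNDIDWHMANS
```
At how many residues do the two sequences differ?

7

Mismatches (1-based): residue 3: F→Q; residue 6: Q→L; residue 8: I→N; residue 10: G→I; residue 11: V→D; residue 15: P→A; residue 17: D→S.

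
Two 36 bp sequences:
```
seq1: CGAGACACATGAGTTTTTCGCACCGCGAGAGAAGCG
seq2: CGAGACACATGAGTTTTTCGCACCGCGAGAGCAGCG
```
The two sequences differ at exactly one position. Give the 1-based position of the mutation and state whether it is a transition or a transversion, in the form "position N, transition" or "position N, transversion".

position 32, transversion

The sequences differ only at position 32: A→C (purine→pyrimidine), a transversion.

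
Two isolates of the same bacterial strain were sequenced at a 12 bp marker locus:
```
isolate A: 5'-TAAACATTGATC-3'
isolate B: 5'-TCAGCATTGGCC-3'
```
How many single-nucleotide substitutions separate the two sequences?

4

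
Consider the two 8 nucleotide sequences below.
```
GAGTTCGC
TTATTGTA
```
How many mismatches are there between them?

The sequences differ at positions 1, 2, 3, 6, 7, 8 (1-based) — 6 in total.

6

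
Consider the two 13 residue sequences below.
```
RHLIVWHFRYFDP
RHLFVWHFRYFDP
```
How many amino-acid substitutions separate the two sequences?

1

Comparing position by position, 1 residue differs: 4 (I/F).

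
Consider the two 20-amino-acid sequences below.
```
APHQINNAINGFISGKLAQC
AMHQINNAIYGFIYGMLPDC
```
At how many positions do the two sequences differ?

6

The sequences differ at positions 2, 10, 14, 16, 18, 19 (1-based) — 6 in total.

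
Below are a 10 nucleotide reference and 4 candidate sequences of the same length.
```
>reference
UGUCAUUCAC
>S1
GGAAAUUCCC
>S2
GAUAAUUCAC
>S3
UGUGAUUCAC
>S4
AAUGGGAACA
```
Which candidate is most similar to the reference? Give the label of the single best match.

S1 differs at 4 bases; S2 differs at 3 bases; S3 differs at 1 base; S4 differs at 9 bases. The closest is S3.

S3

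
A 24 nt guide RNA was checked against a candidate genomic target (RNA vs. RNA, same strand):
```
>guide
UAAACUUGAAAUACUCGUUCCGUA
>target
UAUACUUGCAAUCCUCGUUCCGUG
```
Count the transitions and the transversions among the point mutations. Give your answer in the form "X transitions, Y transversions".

1 transition, 3 transversions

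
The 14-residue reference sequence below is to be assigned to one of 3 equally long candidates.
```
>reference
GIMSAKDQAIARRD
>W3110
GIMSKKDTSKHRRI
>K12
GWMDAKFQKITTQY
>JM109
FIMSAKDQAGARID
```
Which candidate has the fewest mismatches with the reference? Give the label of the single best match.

JM109

W3110 differs at 6 residues; K12 differs at 8 residues; JM109 differs at 3 residues. The closest is JM109.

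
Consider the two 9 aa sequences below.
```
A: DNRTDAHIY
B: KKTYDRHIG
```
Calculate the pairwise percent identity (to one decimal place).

33.3%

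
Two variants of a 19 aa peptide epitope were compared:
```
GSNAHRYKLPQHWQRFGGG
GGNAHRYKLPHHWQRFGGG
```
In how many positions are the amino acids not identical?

Mismatches (1-based): position 2: S→G; position 11: Q→H.

2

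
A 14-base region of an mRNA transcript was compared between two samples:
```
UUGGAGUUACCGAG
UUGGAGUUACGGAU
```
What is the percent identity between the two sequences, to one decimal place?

85.7%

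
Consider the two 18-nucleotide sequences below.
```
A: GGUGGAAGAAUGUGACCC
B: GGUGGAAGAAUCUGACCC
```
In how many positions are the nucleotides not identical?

1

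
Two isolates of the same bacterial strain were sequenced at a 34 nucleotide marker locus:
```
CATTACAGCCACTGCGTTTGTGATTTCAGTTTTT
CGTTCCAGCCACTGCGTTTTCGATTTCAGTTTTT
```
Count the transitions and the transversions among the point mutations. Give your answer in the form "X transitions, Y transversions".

Mismatches (1-based):
position 2: A→G (purine→purine, transition)
position 5: A→C (purine→pyrimidine, transversion)
position 20: G→T (purine→pyrimidine, transversion)
position 21: T→C (pyrimidine→pyrimidine, transition)

2 transitions, 2 transversions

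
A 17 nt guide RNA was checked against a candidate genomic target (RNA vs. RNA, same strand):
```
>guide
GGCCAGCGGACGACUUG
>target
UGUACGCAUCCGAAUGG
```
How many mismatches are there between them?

Comparing position by position, 9 sites differ: 1 (G/U), 3 (C/U), 4 (C/A), 5 (A/C), 8 (G/A), 9 (G/U), 10 (A/C), 14 (C/A), 16 (U/G).

9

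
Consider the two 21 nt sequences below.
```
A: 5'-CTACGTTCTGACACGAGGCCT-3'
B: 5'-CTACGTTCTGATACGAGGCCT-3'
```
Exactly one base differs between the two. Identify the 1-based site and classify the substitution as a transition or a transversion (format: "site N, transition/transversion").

The sequences differ only at site 12: C→T (pyrimidine→pyrimidine), a transition.

site 12, transition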